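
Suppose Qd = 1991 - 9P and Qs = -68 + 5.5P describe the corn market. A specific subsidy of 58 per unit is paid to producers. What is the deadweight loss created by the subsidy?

Pre-subsidy: 1991 - 9P = -68 + 5.5P gives P* = 142, Q* = 713.
With the subsidy, sellers receive Ps = Pb + 58 for each unit, where Pb is the price buyers pay.
Supply in terms of Pb becomes Qs = -68 + 5.5(Pb + 58) = 251 + 5.5Pb. Setting this equal to demand: 1991 - 9Pb = 251 + 5.5Pb, so Pb = 120.
Sellers receive Ps = 120 + 58 = 178; Q' = 1991 − 9·120 = 911.
The subsidy expands output by 911 − 713 = 198 past the efficient level; on those units the gap between marginal cost and willingness to pay runs from 0 up to 58.
DWL = ½ × 58 × 198 = 5742.

Deadweight loss = 5742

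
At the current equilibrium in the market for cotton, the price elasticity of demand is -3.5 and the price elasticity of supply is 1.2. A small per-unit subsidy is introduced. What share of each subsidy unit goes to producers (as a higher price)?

Producer share = 35/47

For a small subsidy around the equilibrium, the benefit split depends on the relative slopes, which at a point are proportional to the elasticities.
Buyer share = εs/(εs + |εd|) = 1.2/(1.2 + 3.5) = 12/47; seller share = |εd|/(εs + |εd|) = 35/47.
So producers capture 35/47 of the subsidy.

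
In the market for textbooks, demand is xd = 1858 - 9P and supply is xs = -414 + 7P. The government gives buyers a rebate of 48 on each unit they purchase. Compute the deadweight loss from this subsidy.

Pre-subsidy: 1858 - 9P = -414 + 7P gives P* = 142, x* = 580.
With the rebate, buyers effectively pay Pb = Ps − 48, where Ps is the price sellers receive.
Demand in terms of Ps becomes xd = 1858 − 9(Ps − 48) = 2290 - 9Ps. Setting this equal to supply: 2290 - 9Ps = -414 + 7Ps, so Ps = 169.
Buyers pay Pb = 169 − 48 = 121; x' = -414 + 7·169 = 769.
The subsidy expands output by 769 − 580 = 189 past the efficient level; on those units the gap between marginal cost and willingness to pay runs from 0 up to 48.
DWL = ½ × 48 × 189 = 4536.

Deadweight loss = 4536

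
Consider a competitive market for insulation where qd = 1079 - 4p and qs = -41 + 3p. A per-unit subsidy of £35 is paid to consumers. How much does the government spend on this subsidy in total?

Government cost = £17465

Pre-subsidy: 1079 - 4p = -41 + 3p gives p* = 160, q* = 439.
With the rebate, buyers effectively pay pb = ps − 35, where ps is the price sellers receive.
Demand in terms of ps becomes qd = 1079 − 4(ps − 35) = 1219 - 4ps. Setting this equal to supply: 1219 - 4ps = -41 + 3ps, so ps = 180.
Buyers pay pb = 180 − 35 = 145; q' = -41 + 3·180 = 499.
Government outlay = subsidy × quantity = 35 × 499 = 17465.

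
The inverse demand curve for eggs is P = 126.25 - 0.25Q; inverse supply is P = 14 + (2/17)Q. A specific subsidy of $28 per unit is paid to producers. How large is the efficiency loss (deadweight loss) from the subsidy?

Pre-subsidy: 126.25 - 0.25Q = 14 + (2/17)Q gives Q* = 305.32 and P* = 49.92.
With the subsidy, sellers receive Ps = Pb + 28 for each unit, where Pb is the price buyers pay.
On the curves, Pb = 126.25 - 0.25Q and Ps = 14 + (2/17)Q; the wedge Ps − Pb = 28 gives 14 + (2/17)Q − (126.25 - 0.25Q) = 28, so Q' = 381.48.
Then Pb = 126.25 − 0.25·381.48 = 30.88 and Ps = 14 + (2/17)·381.48 = 58.88.
The subsidy expands output by 381.48 − 305.32 = 76.16 past the efficient level; on those units the gap between marginal cost and willingness to pay runs from 0 up to 28.
DWL = ½ × 28 × 76.16 = 1066.24.

Deadweight loss = $1066.24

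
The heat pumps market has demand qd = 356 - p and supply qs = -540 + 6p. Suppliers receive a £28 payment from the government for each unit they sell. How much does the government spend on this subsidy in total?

Government cost = £7056

Pre-subsidy: 356 - p = -540 + 6p gives p* = 128, q* = 228.
With the subsidy, sellers receive ps = pb + 28 for each unit, where pb is the price buyers pay.
Supply in terms of pb becomes qs = -540 + 6(pb + 28) = -372 + 6pb. Setting this equal to demand: 356 - pb = -372 + 6pb, so pb = 104.
Sellers receive ps = 104 + 28 = 132; q' = 356 − 1·104 = 252.
Government outlay = subsidy × quantity = 28 × 252 = 7056.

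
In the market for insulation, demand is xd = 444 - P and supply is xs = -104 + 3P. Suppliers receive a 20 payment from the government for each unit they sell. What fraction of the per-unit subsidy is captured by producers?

Producer share = 0.25

Pre-subsidy: 444 - P = -104 + 3P gives P* = 137, x* = 307.
With the subsidy, sellers receive Ps = Pb + 20 for each unit, where Pb is the price buyers pay.
Supply in terms of Pb becomes xs = -104 + 3(Pb + 20) = -44 + 3Pb. Setting this equal to demand: 444 - Pb = -44 + 3Pb, so Pb = 122.
Sellers receive Ps = 122 + 20 = 142; x' = 444 − 1·122 = 322.
Buyers' price falls by P* − Pb = 137 − 122 = 15; sellers' price rises by Ps − P* = 142 − 137 = 5.
So producers capture 5/20 = 0.25 of each unit of subsidy.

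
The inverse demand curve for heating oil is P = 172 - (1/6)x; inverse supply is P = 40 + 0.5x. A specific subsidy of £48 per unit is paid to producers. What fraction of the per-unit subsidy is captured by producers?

Producer share = 0.75

Pre-subsidy: 172 - (1/6)x = 40 + 0.5x gives x* = 198 and P* = 139.
With the subsidy, sellers receive Ps = Pb + 48 for each unit, where Pb is the price buyers pay.
On the curves, Pb = 172 - (1/6)x and Ps = 40 + 0.5x; the wedge Ps − Pb = 48 gives 40 + 0.5x − (172 - (1/6)x) = 48, so x' = 270.
Then Pb = 172 − (1/6)·270 = 127 and Ps = 40 + 0.5·270 = 175.
Buyers' price falls by P* − Pb = 139 − 127 = 12; sellers' price rises by Ps − P* = 175 − 139 = 36.
So producers capture 36/48 = 0.75 of each unit of subsidy.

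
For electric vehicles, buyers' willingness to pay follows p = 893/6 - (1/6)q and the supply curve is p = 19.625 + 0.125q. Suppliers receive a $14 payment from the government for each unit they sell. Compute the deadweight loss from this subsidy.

Pre-subsidy: 893/6 - (1/6)q = 19.625 + 0.125q gives q* = 443 and p* = 75.
With the subsidy, sellers receive ps = pb + 14 for each unit, where pb is the price buyers pay.
On the curves, pb = 893/6 - (1/6)q and ps = 19.625 + 0.125q; the wedge ps − pb = 14 gives 19.625 + 0.125q − (893/6 - (1/6)q) = 14, so q' = 491.
Then pb = 893/6 − (1/6)·491 = 67 and ps = 19.625 + 0.125·491 = 81.
The subsidy expands output by 491 − 443 = 48 past the efficient level; on those units the gap between marginal cost and willingness to pay runs from 0 up to 14.
DWL = ½ × 14 × 48 = 336.

Deadweight loss = $336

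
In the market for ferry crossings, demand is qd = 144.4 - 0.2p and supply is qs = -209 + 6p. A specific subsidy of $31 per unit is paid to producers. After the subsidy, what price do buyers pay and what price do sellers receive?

Pre-subsidy: 144.4 - 0.2p = -209 + 6p gives p* = 57, q* = 133.
With the subsidy, sellers receive ps = pb + 31 for each unit, where pb is the price buyers pay.
Supply in terms of pb becomes qs = -209 + 6(pb + 31) = -23 + 6pb. Setting this equal to demand: 144.4 - 0.2pb = -23 + 6pb, so pb = 27.
Sellers receive ps = 27 + 31 = 58; q' = 144.4 − 0.2·27 = 139.

Buyers pay $27; sellers receive $58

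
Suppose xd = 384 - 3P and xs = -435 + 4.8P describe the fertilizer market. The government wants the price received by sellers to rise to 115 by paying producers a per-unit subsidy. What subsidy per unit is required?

At a seller price of 115, quantity supplied is -435 + 4.8·115 = 117.
Buyers absorb 117 only when they pay Pb with 384 − 3·Pb = 117, i.e. Pb = 89.
s = Ps − Pb = 115 − 89 = 26.

Required subsidy s = 26 per unit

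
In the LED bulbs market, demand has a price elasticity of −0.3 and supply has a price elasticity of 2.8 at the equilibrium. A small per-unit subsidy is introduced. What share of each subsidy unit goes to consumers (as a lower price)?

Consumer share = 28/31

For a small subsidy around the equilibrium, the benefit split depends on the relative slopes, which at a point are proportional to the elasticities.
Buyer share = εs/(εs + |εd|) = 2.8/(2.8 + 0.3) = 28/31; seller share = |εd|/(εs + |εd|) = 3/31.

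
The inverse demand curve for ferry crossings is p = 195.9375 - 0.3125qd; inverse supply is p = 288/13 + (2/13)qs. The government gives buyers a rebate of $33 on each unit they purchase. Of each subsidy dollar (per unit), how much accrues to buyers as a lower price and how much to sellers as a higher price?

Pre-subsidy: 195.9375 - 0.3125q = 288/13 + (2/13)q gives q* = 36147/97 and p* = 7710/97.
With the rebate, buyers effectively pay pb = ps − 33, where ps is the price sellers receive.
On the curves, pb = 195.9375 - 0.3125q and ps = 288/13 + (2/13)q; the wedge ps − pb = 33 gives 288/13 + (2/13)q − (195.9375 - 0.3125q) = 33, so q' = 43011/97.
Then pb = 195.9375 − 0.3125·(43011/97) = 5565/97 and ps = 288/13 + (2/13)·(43011/97) = 8766/97.
Buyers' price falls by p* − pb = 7710/97 − 5565/97 = 2145/97; sellers' price rises by ps − p* = 8766/97 − 7710/97 = 1056/97.

Buyers gain 2145/97 per unit; sellers gain 1056/97 per unit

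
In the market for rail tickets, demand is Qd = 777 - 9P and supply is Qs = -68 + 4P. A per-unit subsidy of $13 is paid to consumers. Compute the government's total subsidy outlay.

Pre-subsidy: 777 - 9P = -68 + 4P gives P* = 65, Q* = 192.
With the rebate, buyers effectively pay Pb = Ps − 13, where Ps is the price sellers receive.
Demand in terms of Ps becomes Qd = 777 − 9(Ps − 13) = 894 - 9Ps. Setting this equal to supply: 894 - 9Ps = -68 + 4Ps, so Ps = 74.
Buyers pay Pb = 74 − 13 = 61; Q' = -68 + 4·74 = 228.
Government outlay = subsidy × quantity = 13 × 228 = 2964.

Government cost = $2964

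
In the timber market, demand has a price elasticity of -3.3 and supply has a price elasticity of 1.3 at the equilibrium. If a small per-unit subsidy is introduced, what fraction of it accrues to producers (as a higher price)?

For a small subsidy around the equilibrium, the benefit split depends on the relative slopes, which at a point are proportional to the elasticities.
Buyer share = εs/(εs + |εd|) = 1.3/(1.3 + 3.3) = 13/46; seller share = |εd|/(εs + |εd|) = 33/46.
So producers capture 33/46 of the subsidy.

Producer share = 33/46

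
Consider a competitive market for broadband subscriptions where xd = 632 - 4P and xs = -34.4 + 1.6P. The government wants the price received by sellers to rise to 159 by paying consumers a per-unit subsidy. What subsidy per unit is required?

Required subsidy s = 56 per unit

At a seller price of 159, quantity supplied is -34.4 + 1.6·159 = 220.
Buyers absorb 220 only when they pay Pb with 632 − 4·Pb = 220, i.e. Pb = 103.
s = Ps − Pb = 159 − 103 = 56.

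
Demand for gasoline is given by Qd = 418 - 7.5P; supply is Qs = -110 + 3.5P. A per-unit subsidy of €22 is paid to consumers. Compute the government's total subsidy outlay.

Pre-subsidy: 418 - 7.5P = -110 + 3.5P gives P* = 48, Q* = 58.
With the rebate, buyers effectively pay Pb = Ps − 22, where Ps is the price sellers receive.
Demand in terms of Ps becomes Qd = 418 − 7.5(Ps − 22) = 583 - 7.5Ps. Setting this equal to supply: 583 - 7.5Ps = -110 + 3.5Ps, so Ps = 63.
Buyers pay Pb = 63 − 22 = 41; Q' = -110 + 3.5·63 = 110.5.
Government outlay = subsidy × quantity = 22 × 110.5 = 2431.

Government cost = €2431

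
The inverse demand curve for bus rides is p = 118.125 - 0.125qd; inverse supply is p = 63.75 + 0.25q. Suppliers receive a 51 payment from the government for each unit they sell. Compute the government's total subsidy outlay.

Government cost = 14331

Pre-subsidy: 118.125 - 0.125q = 63.75 + 0.25q gives q* = 145 and p* = 100.
With the subsidy, sellers receive ps = pb + 51 for each unit, where pb is the price buyers pay.
On the curves, pb = 118.125 - 0.125q and ps = 63.75 + 0.25q; the wedge ps − pb = 51 gives 63.75 + 0.25q − (118.125 - 0.125q) = 51, so q' = 281.
Then pb = 118.125 − 0.125·281 = 83 and ps = 63.75 + 0.25·281 = 134.
Government outlay = subsidy × quantity = 51 × 281 = 14331.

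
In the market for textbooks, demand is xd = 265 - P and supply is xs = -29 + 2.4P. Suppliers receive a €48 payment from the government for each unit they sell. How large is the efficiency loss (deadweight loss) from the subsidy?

Deadweight loss = 13824/17

Pre-subsidy: 265 - P = -29 + 2.4P gives P* = 1470/17, x* = 3035/17.
With the subsidy, sellers receive Ps = Pb + 48 for each unit, where Pb is the price buyers pay.
Supply in terms of Pb becomes xs = -29 + 2.4(Pb + 48) = 86.2 + 2.4Pb. Setting this equal to demand: 265 - Pb = 86.2 + 2.4Pb, so Pb = 894/17.
Sellers receive Ps = 894/17 + 48 = 1710/17; x' = 265 − 1·(894/17) = 3611/17.
The subsidy expands output by 3611/17 − 3035/17 = 576/17 past the efficient level; on those units the gap between marginal cost and willingness to pay runs from 0 up to 48.
DWL = ½ × 48 × 576/17 = 13824/17.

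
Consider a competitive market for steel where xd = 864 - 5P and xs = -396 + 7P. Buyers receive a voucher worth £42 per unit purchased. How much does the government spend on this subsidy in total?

Pre-subsidy: 864 - 5P = -396 + 7P gives P* = 105, x* = 339.
With the rebate, buyers effectively pay Pb = Ps − 42, where Ps is the price sellers receive.
Demand in terms of Ps becomes xd = 864 − 5(Ps − 42) = 1074 - 5Ps. Setting this equal to supply: 1074 - 5Ps = -396 + 7Ps, so Ps = 122.5.
Buyers pay Pb = 122.5 − 42 = 80.5; x' = -396 + 7·122.5 = 461.5.
Government outlay = subsidy × quantity = 42 × 461.5 = 19383.

Government cost = £19383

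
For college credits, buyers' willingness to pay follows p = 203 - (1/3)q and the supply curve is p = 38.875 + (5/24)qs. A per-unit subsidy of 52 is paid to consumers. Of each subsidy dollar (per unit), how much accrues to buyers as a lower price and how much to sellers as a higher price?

Pre-subsidy: 203 - (1/3)q = 38.875 + (5/24)q gives q* = 303 and p* = 102.
With the rebate, buyers effectively pay pb = ps − 52, where ps is the price sellers receive.
On the curves, pb = 203 - (1/3)q and ps = 38.875 + (5/24)q; the wedge ps − pb = 52 gives 38.875 + (5/24)q − (203 - (1/3)q) = 52, so q' = 399.
Then pb = 203 − (1/3)·399 = 70 and ps = 38.875 + (5/24)·399 = 122.
Buyers' price falls by p* − pb = 102 − 70 = 32; sellers' price rises by ps − p* = 122 − 102 = 20.

Buyers gain 32 per unit; sellers gain 20 per unit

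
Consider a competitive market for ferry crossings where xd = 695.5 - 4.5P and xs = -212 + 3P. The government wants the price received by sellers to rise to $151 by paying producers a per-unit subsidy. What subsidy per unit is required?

Required subsidy s = $50 per unit

At a seller price of 151, quantity supplied is -212 + 3·151 = 241.
Buyers absorb 241 only when they pay Pb with 695.5 − 4.5·Pb = 241, i.e. Pb = 101.
s = Ps − Pb = 151 − 101 = 50.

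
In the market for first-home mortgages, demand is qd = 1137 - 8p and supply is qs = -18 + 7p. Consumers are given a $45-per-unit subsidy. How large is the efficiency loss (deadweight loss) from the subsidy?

Pre-subsidy: 1137 - 8p = -18 + 7p gives p* = 77, q* = 521.
With the rebate, buyers effectively pay pb = ps − 45, where ps is the price sellers receive.
Demand in terms of ps becomes qd = 1137 − 8(ps − 45) = 1497 - 8ps. Setting this equal to supply: 1497 - 8ps = -18 + 7ps, so ps = 101.
Buyers pay pb = 101 − 45 = 56; q' = -18 + 7·101 = 689.
The subsidy expands output by 689 − 521 = 168 past the efficient level; on those units the gap between marginal cost and willingness to pay runs from 0 up to 45.
DWL = ½ × 45 × 168 = 3780.

Deadweight loss = $3780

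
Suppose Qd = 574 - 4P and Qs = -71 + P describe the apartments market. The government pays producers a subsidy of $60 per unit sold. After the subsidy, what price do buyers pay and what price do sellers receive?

Buyers pay $117; sellers receive $177

Pre-subsidy: 574 - 4P = -71 + P gives P* = 129, Q* = 58.
With the subsidy, sellers receive Ps = Pb + 60 for each unit, where Pb is the price buyers pay.
Supply in terms of Pb becomes Qs = -71 + 1(Pb + 60) = -11 + Pb. Setting this equal to demand: 574 - 4Pb = -11 + Pb, so Pb = 117.
Sellers receive Ps = 117 + 60 = 177; Q' = 574 − 4·117 = 106.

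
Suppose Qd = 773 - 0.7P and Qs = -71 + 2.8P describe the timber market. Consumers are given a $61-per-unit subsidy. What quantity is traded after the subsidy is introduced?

Q' = 638.36

Pre-subsidy: 773 - 0.7P = -71 + 2.8P gives P* = 1688/7, Q* = 604.2.
With the rebate, buyers effectively pay Pb = Ps − 61, where Ps is the price sellers receive.
Demand in terms of Ps becomes Qd = 773 − 0.7(Ps − 61) = 815.7 - 0.7Ps. Setting this equal to supply: 815.7 - 0.7Ps = -71 + 2.8Ps, so Ps = 8867/35.
Buyers pay Pb = 8867/35 − 61 = 6732/35; Q' = -71 + 2.8·(8867/35) = 638.36.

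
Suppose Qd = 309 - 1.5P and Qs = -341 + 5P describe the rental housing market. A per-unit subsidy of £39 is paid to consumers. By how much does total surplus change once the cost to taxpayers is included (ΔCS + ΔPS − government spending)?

Pre-subsidy: 309 - 1.5P = -341 + 5P gives P* = 100, Q* = 159.
With the rebate, buyers effectively pay Pb = Ps − 39, where Ps is the price sellers receive.
Demand in terms of Ps becomes Qd = 309 − 1.5(Ps − 39) = 367.5 - 1.5Ps. Setting this equal to supply: 367.5 - 1.5Ps = -341 + 5Ps, so Ps = 109.
Buyers pay Pb = 109 − 39 = 70; Q' = -341 + 5·109 = 204.
ΔCS = ½(159 + 204)(100 − 70) = 5445; ΔPS = ½(159 + 204)(109 − 100) = 1633.5.
Government spending = 39 × 204 = 7956.
Net change = 5445 + 1633.5 − 7956 = -877.5. The loss equals the DWL triangle ½·39·45.

Net change in total surplus = -£877.5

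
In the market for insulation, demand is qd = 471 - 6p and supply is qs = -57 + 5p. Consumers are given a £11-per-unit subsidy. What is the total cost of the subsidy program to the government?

Pre-subsidy: 471 - 6p = -57 + 5p gives p* = 48, q* = 183.
With the rebate, buyers effectively pay pb = ps − 11, where ps is the price sellers receive.
Demand in terms of ps becomes qd = 471 − 6(ps − 11) = 537 - 6ps. Setting this equal to supply: 537 - 6ps = -57 + 5ps, so ps = 54.
Buyers pay pb = 54 − 11 = 43; q' = -57 + 5·54 = 213.
Government outlay = subsidy × quantity = 11 × 213 = 2343.

Government cost = £2343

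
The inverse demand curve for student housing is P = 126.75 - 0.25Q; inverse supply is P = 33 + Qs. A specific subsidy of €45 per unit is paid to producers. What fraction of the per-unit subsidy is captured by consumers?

Consumer share = 0.2

Pre-subsidy: 126.75 - 0.25Q = 33 + Q gives Q* = 75 and P* = 108.
With the subsidy, sellers receive Ps = Pb + 45 for each unit, where Pb is the price buyers pay.
On the curves, Pb = 126.75 - 0.25Q and Ps = 33 + Q; the wedge Ps − Pb = 45 gives 33 + Q − (126.75 - 0.25Q) = 45, so Q' = 111.
Then Pb = 126.75 − 0.25·111 = 99 and Ps = 33 + 1·111 = 144.
Buyers' price falls by P* − Pb = 108 − 99 = 9; sellers' price rises by Ps − P* = 144 − 108 = 36.
So consumers capture 9/45 = 0.2 of each unit of subsidy.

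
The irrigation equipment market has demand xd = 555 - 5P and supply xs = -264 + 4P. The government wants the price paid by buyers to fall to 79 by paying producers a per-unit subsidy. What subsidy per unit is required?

At a buyer price of 79, quantity demanded is 555 − 5·79 = 160.
Sellers supply 160 only when they receive Ps with -264 + 4·Ps = 160, i.e. Ps = 106.
s = Ps − Pb = 106 − 79 = 27.

Required subsidy s = 27 per unit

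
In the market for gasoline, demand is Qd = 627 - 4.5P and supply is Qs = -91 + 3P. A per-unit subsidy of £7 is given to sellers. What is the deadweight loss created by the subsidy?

Pre-subsidy: 627 - 4.5P = -91 + 3P gives P* = 1436/15, Q* = 196.2.
With the subsidy, sellers receive Ps = Pb + 7 for each unit, where Pb is the price buyers pay.
Supply in terms of Pb becomes Qs = -91 + 3(Pb + 7) = -70 + 3Pb. Setting this equal to demand: 627 - 4.5Pb = -70 + 3Pb, so Pb = 1394/15.
Sellers receive Ps = 1394/15 + 7 = 1499/15; Q' = 627 − 4.5·(1394/15) = 208.8.
The subsidy expands output by 208.8 − 196.2 = 12.6 past the efficient level; on those units the gap between marginal cost and willingness to pay runs from 0 up to 7.
DWL = ½ × 7 × 12.6 = 44.1.

Deadweight loss = £44.1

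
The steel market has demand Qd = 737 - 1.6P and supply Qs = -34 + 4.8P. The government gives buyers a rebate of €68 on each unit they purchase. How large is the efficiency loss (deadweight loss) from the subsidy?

Deadweight loss = €2774.4

Pre-subsidy: 737 - 1.6P = -34 + 4.8P gives P* = 120.46875, Q* = 544.25.
With the rebate, buyers effectively pay Pb = Ps − 68, where Ps is the price sellers receive.
Demand in terms of Ps becomes Qd = 737 − 1.6(Ps − 68) = 845.8 - 1.6Ps. Setting this equal to supply: 845.8 - 1.6Ps = -34 + 4.8Ps, so Ps = 137.46875.
Buyers pay Pb = 137.46875 − 68 = 69.46875; Q' = -34 + 4.8·137.46875 = 625.85.
The subsidy expands output by 625.85 − 544.25 = 81.6 past the efficient level; on those units the gap between marginal cost and willingness to pay runs from 0 up to 68.
DWL = ½ × 68 × 81.6 = 2774.4.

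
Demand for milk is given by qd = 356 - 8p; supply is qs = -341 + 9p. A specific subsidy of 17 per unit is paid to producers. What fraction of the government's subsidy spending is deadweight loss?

Pre-subsidy: 356 - 8p = -341 + 9p gives p* = 41, q* = 28.
With the subsidy, sellers receive ps = pb + 17 for each unit, where pb is the price buyers pay.
Supply in terms of pb becomes qs = -341 + 9(pb + 17) = -188 + 9pb. Setting this equal to demand: 356 - 8pb = -188 + 9pb, so pb = 32.
Sellers receive ps = 32 + 17 = 49; q' = 356 − 8·32 = 100.
ΔCS = ½(28 + 100)(41 − 32) = 576; ΔPS = ½(28 + 100)(49 − 41) = 512.
Government spending = 17 × 100 = 1700.
DWL = ½ × 17 × (100 − 28) = 612; fraction = 612 / 1700 = 0.36.

DWL / government spending = 0.36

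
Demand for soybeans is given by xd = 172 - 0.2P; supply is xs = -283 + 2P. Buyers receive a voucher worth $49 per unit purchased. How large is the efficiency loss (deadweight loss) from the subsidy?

Deadweight loss = 2401/11

Pre-subsidy: 172 - 0.2P = -283 + 2P gives P* = 2275/11, x* = 1437/11.
With the rebate, buyers effectively pay Pb = Ps − 49, where Ps is the price sellers receive.
Demand in terms of Ps becomes xd = 172 − 0.2(Ps − 49) = 181.8 - 0.2Ps. Setting this equal to supply: 181.8 - 0.2Ps = -283 + 2Ps, so Ps = 2324/11.
Buyers pay Pb = 2324/11 − 49 = 1785/11; x' = -283 + 2·(2324/11) = 1535/11.
The subsidy expands output by 1535/11 − 1437/11 = 98/11 past the efficient level; on those units the gap between marginal cost and willingness to pay runs from 0 up to 49.
DWL = ½ × 49 × 98/11 = 2401/11.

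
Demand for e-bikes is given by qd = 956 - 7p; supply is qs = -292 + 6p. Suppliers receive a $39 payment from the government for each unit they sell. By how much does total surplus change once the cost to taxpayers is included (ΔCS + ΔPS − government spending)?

Net change in total surplus = -$2457

Pre-subsidy: 956 - 7p = -292 + 6p gives p* = 96, q* = 284.
With the subsidy, sellers receive ps = pb + 39 for each unit, where pb is the price buyers pay.
Supply in terms of pb becomes qs = -292 + 6(pb + 39) = -58 + 6pb. Setting this equal to demand: 956 - 7pb = -58 + 6pb, so pb = 78.
Sellers receive ps = 78 + 39 = 117; q' = 956 − 7·78 = 410.
ΔCS = ½(284 + 410)(96 − 78) = 6246; ΔPS = ½(284 + 410)(117 − 96) = 7287.
Government spending = 39 × 410 = 15990.
Net change = 6246 + 7287 − 15990 = -2457. The loss equals the DWL triangle ½·39·126.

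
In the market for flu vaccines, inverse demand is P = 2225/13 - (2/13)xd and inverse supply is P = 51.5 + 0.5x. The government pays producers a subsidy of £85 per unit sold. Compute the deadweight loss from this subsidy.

Deadweight loss = £5525

Pre-subsidy: 2225/13 - (2/13)x = 51.5 + 0.5x gives x* = 183 and P* = 143.
With the subsidy, sellers receive Ps = Pb + 85 for each unit, where Pb is the price buyers pay.
On the curves, Pb = 2225/13 - (2/13)x and Ps = 51.5 + 0.5x; the wedge Ps − Pb = 85 gives 51.5 + 0.5x − (2225/13 - (2/13)x) = 85, so x' = 313.
Then Pb = 2225/13 − (2/13)·313 = 123 and Ps = 51.5 + 0.5·313 = 208.
The subsidy expands output by 313 − 183 = 130 past the efficient level; on those units the gap between marginal cost and willingness to pay runs from 0 up to 85.
DWL = ½ × 85 × 130 = 5525.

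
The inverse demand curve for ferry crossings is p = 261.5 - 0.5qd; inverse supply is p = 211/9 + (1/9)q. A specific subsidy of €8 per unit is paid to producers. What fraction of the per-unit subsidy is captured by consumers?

Consumer share = 9/11

Pre-subsidy: 261.5 - 0.5q = 211/9 + (1/9)q gives q* = 4285/11 and p* = 734/11.
With the subsidy, sellers receive ps = pb + 8 for each unit, where pb is the price buyers pay.
On the curves, pb = 261.5 - 0.5q and ps = 211/9 + (1/9)q; the wedge ps − pb = 8 gives 211/9 + (1/9)q − (261.5 - 0.5q) = 8, so q' = 4429/11.
Then pb = 261.5 − 0.5·(4429/11) = 662/11 and ps = 211/9 + (1/9)·(4429/11) = 750/11.
Buyers' price falls by p* − pb = 734/11 − 662/11 = 72/11; sellers' price rises by ps − p* = 750/11 − 734/11 = 16/11.
So consumers capture (72/11)/8 = 9/11 of each unit of subsidy.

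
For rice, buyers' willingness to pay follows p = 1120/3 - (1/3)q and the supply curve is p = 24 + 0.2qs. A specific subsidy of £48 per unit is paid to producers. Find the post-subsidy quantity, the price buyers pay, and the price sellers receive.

Pre-subsidy: 1120/3 - (1/3)q = 24 + 0.2q gives q* = 655 and p* = 155.
With the subsidy, sellers receive ps = pb + 48 for each unit, where pb is the price buyers pay.
On the curves, pb = 1120/3 - (1/3)q and ps = 24 + 0.2q; the wedge ps − pb = 48 gives 24 + 0.2q − (1120/3 - (1/3)q) = 48, so q' = 745.
Then pb = 1120/3 − (1/3)·745 = 125 and ps = 24 + 0.2·745 = 173.

q' = 745; buyers pay £125; sellers receive £173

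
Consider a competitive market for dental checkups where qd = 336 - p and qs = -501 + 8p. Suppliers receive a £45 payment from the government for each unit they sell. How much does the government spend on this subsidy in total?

Government cost = £12735

Pre-subsidy: 336 - p = -501 + 8p gives p* = 93, q* = 243.
With the subsidy, sellers receive ps = pb + 45 for each unit, where pb is the price buyers pay.
Supply in terms of pb becomes qs = -501 + 8(pb + 45) = -141 + 8pb. Setting this equal to demand: 336 - pb = -141 + 8pb, so pb = 53.
Sellers receive ps = 53 + 45 = 98; q' = 336 − 1·53 = 283.
Government outlay = subsidy × quantity = 45 × 283 = 12735.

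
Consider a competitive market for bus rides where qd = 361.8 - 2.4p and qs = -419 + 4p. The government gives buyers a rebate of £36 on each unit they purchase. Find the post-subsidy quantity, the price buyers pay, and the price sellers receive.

q' = 123; buyers pay £99.5; sellers receive £135.5

Pre-subsidy: 361.8 - 2.4p = -419 + 4p gives p* = 122, q* = 69.
With the rebate, buyers effectively pay pb = ps − 36, where ps is the price sellers receive.
Demand in terms of ps becomes qd = 361.8 − 2.4(ps − 36) = 448.2 - 2.4ps. Setting this equal to supply: 448.2 - 2.4ps = -419 + 4ps, so ps = 135.5.
Buyers pay pb = 135.5 − 36 = 99.5; q' = -419 + 4·135.5 = 123.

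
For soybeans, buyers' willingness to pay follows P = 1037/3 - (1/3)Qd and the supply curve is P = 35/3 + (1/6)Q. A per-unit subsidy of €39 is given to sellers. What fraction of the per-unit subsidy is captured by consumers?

Consumer share = 2/3

Pre-subsidy: 1037/3 - (1/3)Q = 35/3 + (1/6)Q gives Q* = 668 and P* = 123.
With the subsidy, sellers receive Ps = Pb + 39 for each unit, where Pb is the price buyers pay.
On the curves, Pb = 1037/3 - (1/3)Q and Ps = 35/3 + (1/6)Q; the wedge Ps − Pb = 39 gives 35/3 + (1/6)Q − (1037/3 - (1/3)Q) = 39, so Q' = 746.
Then Pb = 1037/3 − (1/3)·746 = 97 and Ps = 35/3 + (1/6)·746 = 136.
Buyers' price falls by P* − Pb = 123 − 97 = 26; sellers' price rises by Ps − P* = 136 − 123 = 13.
So consumers capture 26/39 = 2/3 of each unit of subsidy.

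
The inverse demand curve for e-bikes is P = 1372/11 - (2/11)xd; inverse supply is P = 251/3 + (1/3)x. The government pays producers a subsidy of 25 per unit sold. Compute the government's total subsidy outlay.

Pre-subsidy: 1372/11 - (2/11)x = 251/3 + (1/3)x gives x* = 1355/17 and P* = 1874/17.
With the subsidy, sellers receive Ps = Pb + 25 for each unit, where Pb is the price buyers pay.
On the curves, Pb = 1372/11 - (2/11)x and Ps = 251/3 + (1/3)x; the wedge Ps − Pb = 25 gives 251/3 + (1/3)x − (1372/11 - (2/11)x) = 25, so x' = 2180/17.
Then Pb = 1372/11 − (2/11)·(2180/17) = 1724/17 and Ps = 251/3 + (1/3)·(2180/17) = 2149/17.
Government outlay = subsidy × quantity = 25 × 2180/17 = 54500/17.

Government cost = 54500/17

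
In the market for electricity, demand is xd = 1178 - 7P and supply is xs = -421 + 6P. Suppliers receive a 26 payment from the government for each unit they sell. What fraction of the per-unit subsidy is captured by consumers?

Pre-subsidy: 1178 - 7P = -421 + 6P gives P* = 123, x* = 317.
With the subsidy, sellers receive Ps = Pb + 26 for each unit, where Pb is the price buyers pay.
Supply in terms of Pb becomes xs = -421 + 6(Pb + 26) = -265 + 6Pb. Setting this equal to demand: 1178 - 7Pb = -265 + 6Pb, so Pb = 111.
Sellers receive Ps = 111 + 26 = 137; x' = 1178 − 7·111 = 401.
Buyers' price falls by P* − Pb = 123 − 111 = 12; sellers' price rises by Ps − P* = 137 − 123 = 14.
So consumers capture 12/26 = 6/13 of each unit of subsidy.

Consumer share = 6/13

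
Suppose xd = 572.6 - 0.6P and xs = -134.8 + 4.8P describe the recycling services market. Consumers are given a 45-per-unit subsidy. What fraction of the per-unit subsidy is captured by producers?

Pre-subsidy: 572.6 - 0.6P = -134.8 + 4.8P gives P* = 131, x* = 494.
With the rebate, buyers effectively pay Pb = Ps − 45, where Ps is the price sellers receive.
Demand in terms of Ps becomes xd = 572.6 − 0.6(Ps − 45) = 599.6 - 0.6Ps. Setting this equal to supply: 599.6 - 0.6Ps = -134.8 + 4.8Ps, so Ps = 136.
Buyers pay Pb = 136 − 45 = 91; x' = -134.8 + 4.8·136 = 518.
Buyers' price falls by P* − Pb = 131 − 91 = 40; sellers' price rises by Ps − P* = 136 − 131 = 5.
So producers capture 5/45 = 1/9 of each unit of subsidy.

Producer share = 1/9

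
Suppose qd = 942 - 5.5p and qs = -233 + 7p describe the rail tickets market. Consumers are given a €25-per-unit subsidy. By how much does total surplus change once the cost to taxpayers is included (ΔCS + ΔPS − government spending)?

Pre-subsidy: 942 - 5.5p = -233 + 7p gives p* = 94, q* = 425.
With the rebate, buyers effectively pay pb = ps − 25, where ps is the price sellers receive.
Demand in terms of ps becomes qd = 942 − 5.5(ps − 25) = 1079.5 - 5.5ps. Setting this equal to supply: 1079.5 - 5.5ps = -233 + 7ps, so ps = 105.
Buyers pay pb = 105 − 25 = 80; q' = -233 + 7·105 = 502.
ΔCS = ½(425 + 502)(94 − 80) = 6489; ΔPS = ½(425 + 502)(105 − 94) = 5098.5.
Government spending = 25 × 502 = 12550.
Net change = 6489 + 5098.5 − 12550 = -962.5. The loss equals the DWL triangle ½·25·77.

Net change in total surplus = -€962.5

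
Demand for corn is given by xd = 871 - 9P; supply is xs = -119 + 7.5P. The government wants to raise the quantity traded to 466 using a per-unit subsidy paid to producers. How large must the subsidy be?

Required subsidy s = 33 per unit

At x = 466, invert demand for the buyer price: Pb = (871 − 466)/9 = 45; invert supply for the seller price: Ps = (466 − (-119))/7.5 = 78.
The subsidy must fill the gap: s = Ps − Pb = 78 − 45 = 33.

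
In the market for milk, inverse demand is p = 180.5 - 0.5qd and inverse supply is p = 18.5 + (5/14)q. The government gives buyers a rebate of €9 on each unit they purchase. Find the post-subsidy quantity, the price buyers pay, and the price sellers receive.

Pre-subsidy: 180.5 - 0.5q = 18.5 + (5/14)q gives q* = 189 and p* = 86.
With the rebate, buyers effectively pay pb = ps − 9, where ps is the price sellers receive.
On the curves, pb = 180.5 - 0.5q and ps = 18.5 + (5/14)q; the wedge ps − pb = 9 gives 18.5 + (5/14)q − (180.5 - 0.5q) = 9, so q' = 199.5.
Then pb = 180.5 − 0.5·199.5 = 80.75 and ps = 18.5 + (5/14)·199.5 = 89.75.

q' = 199.5; buyers pay €80.75; sellers receive €89.75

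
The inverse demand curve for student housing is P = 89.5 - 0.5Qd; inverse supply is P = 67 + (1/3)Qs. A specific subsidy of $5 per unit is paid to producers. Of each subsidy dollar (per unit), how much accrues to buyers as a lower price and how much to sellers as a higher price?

Buyers gain $3 per unit; sellers gain $2 per unit

Pre-subsidy: 89.5 - 0.5Q = 67 + (1/3)Q gives Q* = 27 and P* = 76.
With the subsidy, sellers receive Ps = Pb + 5 for each unit, where Pb is the price buyers pay.
On the curves, Pb = 89.5 - 0.5Q and Ps = 67 + (1/3)Q; the wedge Ps − Pb = 5 gives 67 + (1/3)Q − (89.5 - 0.5Q) = 5, so Q' = 33.
Then Pb = 89.5 − 0.5·33 = 73 and Ps = 67 + (1/3)·33 = 78.
Buyers' price falls by P* − Pb = 76 − 73 = 3; sellers' price rises by Ps − P* = 78 − 76 = 2.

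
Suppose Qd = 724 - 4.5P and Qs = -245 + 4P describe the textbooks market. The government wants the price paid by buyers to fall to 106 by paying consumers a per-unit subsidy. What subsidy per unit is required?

Required subsidy s = 17 per unit

At a buyer price of 106, quantity demanded is 724 − 4.5·106 = 247.
Sellers supply 247 only when they receive Ps with -245 + 4·Ps = 247, i.e. Ps = 123.
s = Ps − Pb = 123 − 106 = 17.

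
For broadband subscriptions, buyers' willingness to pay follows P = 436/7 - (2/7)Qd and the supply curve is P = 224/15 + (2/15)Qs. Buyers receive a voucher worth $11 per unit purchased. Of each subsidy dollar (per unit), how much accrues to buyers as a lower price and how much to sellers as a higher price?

Buyers gain $7.5 per unit; sellers gain $3.5 per unit

Pre-subsidy: 436/7 - (2/7)Q = 224/15 + (2/15)Q gives Q* = 113 and P* = 30.
With the rebate, buyers effectively pay Pb = Ps − 11, where Ps is the price sellers receive.
On the curves, Pb = 436/7 - (2/7)Q and Ps = 224/15 + (2/15)Q; the wedge Ps − Pb = 11 gives 224/15 + (2/15)Q − (436/7 - (2/7)Q) = 11, so Q' = 139.25.
Then Pb = 436/7 − (2/7)·139.25 = 22.5 and Ps = 224/15 + (2/15)·139.25 = 33.5.
Buyers' price falls by P* − Pb = 30 − 22.5 = 7.5; sellers' price rises by Ps − P* = 33.5 − 30 = 3.5.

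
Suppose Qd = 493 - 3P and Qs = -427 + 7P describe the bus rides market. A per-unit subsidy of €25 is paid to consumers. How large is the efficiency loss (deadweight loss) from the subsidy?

Pre-subsidy: 493 - 3P = -427 + 7P gives P* = 92, Q* = 217.
With the rebate, buyers effectively pay Pb = Ps − 25, where Ps is the price sellers receive.
Demand in terms of Ps becomes Qd = 493 − 3(Ps − 25) = 568 - 3Ps. Setting this equal to supply: 568 - 3Ps = -427 + 7Ps, so Ps = 99.5.
Buyers pay Pb = 99.5 − 25 = 74.5; Q' = -427 + 7·99.5 = 269.5.
The subsidy expands output by 269.5 − 217 = 52.5 past the efficient level; on those units the gap between marginal cost and willingness to pay runs from 0 up to 25.
DWL = ½ × 25 × 52.5 = 656.25.

Deadweight loss = €656.25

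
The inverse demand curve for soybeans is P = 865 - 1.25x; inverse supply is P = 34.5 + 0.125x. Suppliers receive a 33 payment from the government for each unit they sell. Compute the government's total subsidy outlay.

Pre-subsidy: 865 - 1.25x = 34.5 + 0.125x gives x* = 604 and P* = 110.
With the subsidy, sellers receive Ps = Pb + 33 for each unit, where Pb is the price buyers pay.
On the curves, Pb = 865 - 1.25x and Ps = 34.5 + 0.125x; the wedge Ps − Pb = 33 gives 34.5 + 0.125x − (865 - 1.25x) = 33, so x' = 628.
Then Pb = 865 − 1.25·628 = 80 and Ps = 34.5 + 0.125·628 = 113.
Government outlay = subsidy × quantity = 33 × 628 = 20724.

Government cost = 20724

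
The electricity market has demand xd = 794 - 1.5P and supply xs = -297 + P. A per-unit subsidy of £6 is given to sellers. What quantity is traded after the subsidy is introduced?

x' = 143

Pre-subsidy: 794 - 1.5P = -297 + P gives P* = 436.4, x* = 139.4.
With the subsidy, sellers receive Ps = Pb + 6 for each unit, where Pb is the price buyers pay.
Supply in terms of Pb becomes xs = -297 + 1(Pb + 6) = -291 + Pb. Setting this equal to demand: 794 - 1.5Pb = -291 + Pb, so Pb = 434.
Sellers receive Ps = 434 + 6 = 440; x' = 794 − 1.5·434 = 143.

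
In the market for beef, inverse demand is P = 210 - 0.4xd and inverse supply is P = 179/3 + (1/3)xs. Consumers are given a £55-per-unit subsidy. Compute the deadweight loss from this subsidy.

Pre-subsidy: 210 - 0.4x = 179/3 + (1/3)x gives x* = 205 and P* = 128.
With the rebate, buyers effectively pay Pb = Ps − 55, where Ps is the price sellers receive.
On the curves, Pb = 210 - 0.4x and Ps = 179/3 + (1/3)x; the wedge Ps − Pb = 55 gives 179/3 + (1/3)x − (210 - 0.4x) = 55, so x' = 280.
Then Pb = 210 − 0.4·280 = 98 and Ps = 179/3 + (1/3)·280 = 153.
The subsidy expands output by 280 − 205 = 75 past the efficient level; on those units the gap between marginal cost and willingness to pay runs from 0 up to 55.
DWL = ½ × 55 × 75 = 2062.5.

Deadweight loss = £2062.5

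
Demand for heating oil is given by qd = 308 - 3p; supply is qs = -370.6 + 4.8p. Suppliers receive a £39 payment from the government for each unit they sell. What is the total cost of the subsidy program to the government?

Government cost = £4641

Pre-subsidy: 308 - 3p = -370.6 + 4.8p gives p* = 87, q* = 47.
With the subsidy, sellers receive ps = pb + 39 for each unit, where pb is the price buyers pay.
Supply in terms of pb becomes qs = -370.6 + 4.8(pb + 39) = -183.4 + 4.8pb. Setting this equal to demand: 308 - 3pb = -183.4 + 4.8pb, so pb = 63.
Sellers receive ps = 63 + 39 = 102; q' = 308 − 3·63 = 119.
Government outlay = subsidy × quantity = 39 × 119 = 4641.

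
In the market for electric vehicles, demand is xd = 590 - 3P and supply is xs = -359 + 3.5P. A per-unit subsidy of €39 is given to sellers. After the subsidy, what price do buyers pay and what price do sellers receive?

Buyers pay €125; sellers receive €164

Pre-subsidy: 590 - 3P = -359 + 3.5P gives P* = 146, x* = 152.
With the subsidy, sellers receive Ps = Pb + 39 for each unit, where Pb is the price buyers pay.
Supply in terms of Pb becomes xs = -359 + 3.5(Pb + 39) = -222.5 + 3.5Pb. Setting this equal to demand: 590 - 3Pb = -222.5 + 3.5Pb, so Pb = 125.
Sellers receive Ps = 125 + 39 = 164; x' = 590 − 3·125 = 215.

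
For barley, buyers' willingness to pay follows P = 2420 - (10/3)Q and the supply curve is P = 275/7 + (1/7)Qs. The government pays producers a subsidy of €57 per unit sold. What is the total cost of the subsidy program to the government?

Government cost = 2917944/73

Pre-subsidy: 2420 - (10/3)Q = 275/7 + (1/7)Q gives Q* = 49995/73 and P* = 10010/73.
With the subsidy, sellers receive Ps = Pb + 57 for each unit, where Pb is the price buyers pay.
On the curves, Pb = 2420 - (10/3)Q and Ps = 275/7 + (1/7)Q; the wedge Ps − Pb = 57 gives 275/7 + (1/7)Q − (2420 - (10/3)Q) = 57, so Q' = 51192/73.
Then Pb = 2420 − (10/3)·(51192/73) = 6020/73 and Ps = 275/7 + (1/7)·(51192/73) = 10181/73.
Government outlay = subsidy × quantity = 57 × 51192/73 = 2917944/73.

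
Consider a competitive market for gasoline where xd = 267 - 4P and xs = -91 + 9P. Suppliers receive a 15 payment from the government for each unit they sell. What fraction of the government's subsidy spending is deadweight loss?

Pre-subsidy: 267 - 4P = -91 + 9P gives P* = 358/13, x* = 2039/13.
With the subsidy, sellers receive Ps = Pb + 15 for each unit, where Pb is the price buyers pay.
Supply in terms of Pb becomes xs = -91 + 9(Pb + 15) = 44 + 9Pb. Setting this equal to demand: 267 - 4Pb = 44 + 9Pb, so Pb = 223/13.
Sellers receive Ps = 223/13 + 15 = 418/13; x' = 267 − 4·(223/13) = 2579/13.
ΔCS = ½(2039/13 + 2579/13)(358/13 − 223/13) = 311715/169; ΔPS = ½(2039/13 + 2579/13)(418/13 − 358/13) = 138540/169.
Government spending = 15 × 2579/13 = 38685/13.
DWL = ½ × 15 × (2579/13 − 2039/13) = 4050/13; fraction = (4050/13) / (38685/13) = 270/2579.

DWL / government spending = 270/2579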